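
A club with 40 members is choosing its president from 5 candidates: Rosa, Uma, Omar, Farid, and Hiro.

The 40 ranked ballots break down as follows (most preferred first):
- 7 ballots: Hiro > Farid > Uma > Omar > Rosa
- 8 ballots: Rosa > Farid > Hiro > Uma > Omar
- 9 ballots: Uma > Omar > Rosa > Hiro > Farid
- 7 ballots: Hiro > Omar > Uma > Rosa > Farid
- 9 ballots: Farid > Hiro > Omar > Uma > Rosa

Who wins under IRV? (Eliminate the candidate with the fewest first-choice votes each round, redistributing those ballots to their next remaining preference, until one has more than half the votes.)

Hiro

Round 1: Rosa 8, Uma 9, Omar 0, Farid 9, Hiro 14. Omar eliminated.
Round 2: Rosa 8, Uma 9, Farid 9, Hiro 14. Rosa eliminated.
Round 3: Uma 9, Farid 17, Hiro 14. Uma eliminated.
Round 4: Farid 17, Hiro 23. Hiro has a majority (≥21).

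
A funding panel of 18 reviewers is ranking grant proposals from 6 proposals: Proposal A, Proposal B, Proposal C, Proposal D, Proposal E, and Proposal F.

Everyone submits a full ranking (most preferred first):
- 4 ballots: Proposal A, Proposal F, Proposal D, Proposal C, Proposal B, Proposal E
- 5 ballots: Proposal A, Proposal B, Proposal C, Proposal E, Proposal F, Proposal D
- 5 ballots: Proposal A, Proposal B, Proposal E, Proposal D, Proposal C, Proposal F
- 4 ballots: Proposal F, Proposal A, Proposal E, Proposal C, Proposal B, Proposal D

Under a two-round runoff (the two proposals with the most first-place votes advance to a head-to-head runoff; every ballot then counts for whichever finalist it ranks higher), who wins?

Proposal A

Round 1 first-place votes: Proposal A 14, Proposal B 0, Proposal C 0, Proposal D 0, Proposal E 0, Proposal F 4. Proposal A and Proposal F advance.
Runoff: Proposal A is ranked above Proposal F on 14 ballots, Proposal F above Proposal A on 4.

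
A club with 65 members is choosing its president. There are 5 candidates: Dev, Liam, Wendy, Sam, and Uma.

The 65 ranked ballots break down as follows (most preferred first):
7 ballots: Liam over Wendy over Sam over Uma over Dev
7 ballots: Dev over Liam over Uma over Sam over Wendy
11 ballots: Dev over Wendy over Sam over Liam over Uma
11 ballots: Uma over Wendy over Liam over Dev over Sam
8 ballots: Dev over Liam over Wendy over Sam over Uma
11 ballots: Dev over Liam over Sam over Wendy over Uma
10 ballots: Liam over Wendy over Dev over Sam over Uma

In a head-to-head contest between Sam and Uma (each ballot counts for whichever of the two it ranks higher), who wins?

Sam is ranked above Uma on 47 ballots; Uma above Sam on 18.

Sam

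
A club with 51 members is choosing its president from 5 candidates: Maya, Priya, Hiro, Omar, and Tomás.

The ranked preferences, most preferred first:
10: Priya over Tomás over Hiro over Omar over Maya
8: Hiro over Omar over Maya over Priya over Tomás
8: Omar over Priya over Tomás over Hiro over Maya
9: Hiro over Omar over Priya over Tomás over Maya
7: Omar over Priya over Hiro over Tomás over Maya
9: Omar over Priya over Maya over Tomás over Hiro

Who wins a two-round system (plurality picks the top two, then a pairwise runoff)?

Hiro

Round 1 first-place votes: Maya 0, Priya 10, Hiro 17, Omar 24, Tomás 0. Omar and Hiro advance.
Runoff: Omar is ranked above Hiro on 24 ballots, Hiro above Omar on 27.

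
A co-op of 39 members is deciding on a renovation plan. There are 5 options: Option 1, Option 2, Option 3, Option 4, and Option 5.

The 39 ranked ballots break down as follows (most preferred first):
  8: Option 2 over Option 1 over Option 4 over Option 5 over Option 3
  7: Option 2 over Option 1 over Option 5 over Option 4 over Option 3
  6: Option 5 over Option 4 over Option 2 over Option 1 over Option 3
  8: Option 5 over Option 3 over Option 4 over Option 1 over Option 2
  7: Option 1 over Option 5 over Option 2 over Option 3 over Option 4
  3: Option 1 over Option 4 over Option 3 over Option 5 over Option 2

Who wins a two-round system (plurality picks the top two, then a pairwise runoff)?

Option 5

Round 1 first-place votes: Option 1 10, Option 2 15, Option 3 0, Option 4 0, Option 5 14. Option 2 and Option 5 advance.
Runoff: Option 2 is ranked above Option 5 on 15 ballots, Option 5 above Option 2 on 24.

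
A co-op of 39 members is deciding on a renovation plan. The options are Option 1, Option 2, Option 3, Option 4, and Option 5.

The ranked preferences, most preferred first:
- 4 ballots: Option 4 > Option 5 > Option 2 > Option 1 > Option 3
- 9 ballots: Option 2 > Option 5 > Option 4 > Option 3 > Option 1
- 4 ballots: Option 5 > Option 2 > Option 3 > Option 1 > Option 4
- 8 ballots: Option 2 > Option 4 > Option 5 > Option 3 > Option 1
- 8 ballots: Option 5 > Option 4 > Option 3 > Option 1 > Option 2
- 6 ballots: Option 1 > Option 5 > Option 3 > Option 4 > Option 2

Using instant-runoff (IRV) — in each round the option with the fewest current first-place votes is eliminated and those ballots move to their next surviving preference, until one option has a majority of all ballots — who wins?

Option 5

Round 1: Option 1 6, Option 2 17, Option 3 0, Option 4 4, Option 5 12. Option 3 eliminated.
Round 2: Option 1 6, Option 2 17, Option 4 4, Option 5 12. Option 4 eliminated.
Round 3: Option 1 6, Option 2 17, Option 5 16. Option 1 eliminated.
Round 4: Option 2 17, Option 5 22. Option 5 has a majority (≥20).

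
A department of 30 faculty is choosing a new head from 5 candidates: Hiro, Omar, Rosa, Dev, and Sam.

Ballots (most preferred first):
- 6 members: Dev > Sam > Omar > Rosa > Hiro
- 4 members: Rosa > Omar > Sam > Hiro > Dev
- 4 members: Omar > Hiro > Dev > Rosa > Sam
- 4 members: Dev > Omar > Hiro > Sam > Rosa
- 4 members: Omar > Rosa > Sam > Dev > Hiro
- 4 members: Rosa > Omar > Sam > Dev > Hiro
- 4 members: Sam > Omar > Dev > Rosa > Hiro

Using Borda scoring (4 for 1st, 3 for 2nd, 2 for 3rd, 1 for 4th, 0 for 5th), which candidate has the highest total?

Hiro: 6×0 + 4×1 + 4×3 + 4×2 + 4×0 + 4×0 + 4×0 = 24
Omar: 6×2 + 4×3 + 4×4 + 4×3 + 4×4 + 4×3 + 4×3 = 92
Rosa: 6×1 + 4×4 + 4×1 + 4×0 + 4×3 + 4×4 + 4×1 = 58
Dev: 6×4 + 4×0 + 4×2 + 4×4 + 4×1 + 4×1 + 4×2 = 64
Sam: 6×3 + 4×2 + 4×0 + 4×1 + 4×2 + 4×2 + 4×4 = 62

Omar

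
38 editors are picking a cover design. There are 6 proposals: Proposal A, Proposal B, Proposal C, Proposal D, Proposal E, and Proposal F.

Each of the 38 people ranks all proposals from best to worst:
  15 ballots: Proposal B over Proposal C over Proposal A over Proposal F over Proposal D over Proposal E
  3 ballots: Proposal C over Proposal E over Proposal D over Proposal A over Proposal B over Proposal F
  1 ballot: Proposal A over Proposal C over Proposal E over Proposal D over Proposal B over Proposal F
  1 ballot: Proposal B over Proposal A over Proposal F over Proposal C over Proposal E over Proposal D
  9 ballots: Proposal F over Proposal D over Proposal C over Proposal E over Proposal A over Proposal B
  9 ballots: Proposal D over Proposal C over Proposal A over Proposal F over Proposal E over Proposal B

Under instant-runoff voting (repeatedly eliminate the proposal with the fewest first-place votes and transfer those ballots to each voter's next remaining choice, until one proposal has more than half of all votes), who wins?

Round 1: Proposal A 1, Proposal B 16, Proposal C 3, Proposal D 9, Proposal E 0, Proposal F 9. Proposal E eliminated.
Round 2: Proposal A 1, Proposal B 16, Proposal C 3, Proposal D 9, Proposal F 9. Proposal A eliminated.
Round 3: Proposal B 16, Proposal C 4, Proposal D 9, Proposal F 9. Proposal C eliminated.
Round 4: Proposal B 16, Proposal D 13, Proposal F 9. Proposal F eliminated.
Round 5: Proposal B 16, Proposal D 22. Proposal D has a majority (≥20).

Proposal D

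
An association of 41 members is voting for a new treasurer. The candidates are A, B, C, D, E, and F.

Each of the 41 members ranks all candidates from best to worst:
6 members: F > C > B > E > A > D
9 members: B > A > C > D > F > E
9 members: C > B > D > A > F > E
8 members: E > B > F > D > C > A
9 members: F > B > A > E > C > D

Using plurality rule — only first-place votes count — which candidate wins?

First-place votes: A 0, B 9, C 9, D 0, E 8, F 15.

F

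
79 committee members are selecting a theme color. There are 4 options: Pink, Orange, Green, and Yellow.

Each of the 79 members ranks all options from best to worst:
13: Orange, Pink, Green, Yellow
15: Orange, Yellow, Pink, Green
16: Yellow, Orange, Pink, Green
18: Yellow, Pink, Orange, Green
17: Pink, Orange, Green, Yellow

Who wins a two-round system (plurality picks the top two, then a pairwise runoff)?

Round 1 first-place votes: Pink 17, Orange 28, Green 0, Yellow 34. Yellow and Orange advance.
Runoff: Yellow is ranked above Orange on 34 ballots, Orange above Yellow on 45.

Orange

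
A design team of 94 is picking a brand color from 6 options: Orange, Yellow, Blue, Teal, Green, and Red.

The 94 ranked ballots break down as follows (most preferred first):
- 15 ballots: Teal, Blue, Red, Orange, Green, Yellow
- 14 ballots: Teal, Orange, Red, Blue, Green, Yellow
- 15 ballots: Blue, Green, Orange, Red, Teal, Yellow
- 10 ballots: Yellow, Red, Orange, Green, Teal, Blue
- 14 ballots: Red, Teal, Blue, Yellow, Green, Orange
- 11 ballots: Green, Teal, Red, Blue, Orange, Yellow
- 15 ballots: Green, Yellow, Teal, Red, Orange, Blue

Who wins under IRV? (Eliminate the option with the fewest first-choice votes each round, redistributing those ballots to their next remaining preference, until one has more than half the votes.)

Green

Round 1: Orange 0, Yellow 10, Blue 15, Teal 29, Green 26, Red 14. Orange eliminated.
Round 2: Yellow 10, Blue 15, Teal 29, Green 26, Red 14. Yellow eliminated.
Round 3: Blue 15, Teal 29, Green 26, Red 24. Blue eliminated.
Round 4: Teal 29, Green 41, Red 24. Red eliminated.
Round 5: Teal 43, Green 51. Green has a majority (≥48).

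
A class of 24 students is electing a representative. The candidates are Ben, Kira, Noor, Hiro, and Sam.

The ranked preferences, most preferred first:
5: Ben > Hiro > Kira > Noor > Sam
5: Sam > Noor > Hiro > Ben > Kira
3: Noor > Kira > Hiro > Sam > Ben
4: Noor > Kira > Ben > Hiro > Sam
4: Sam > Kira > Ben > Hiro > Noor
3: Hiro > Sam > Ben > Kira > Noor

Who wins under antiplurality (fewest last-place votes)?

Hiro

Last-place votes: Ben 3, Kira 5, Noor 7, Hiro 0, Sam 9.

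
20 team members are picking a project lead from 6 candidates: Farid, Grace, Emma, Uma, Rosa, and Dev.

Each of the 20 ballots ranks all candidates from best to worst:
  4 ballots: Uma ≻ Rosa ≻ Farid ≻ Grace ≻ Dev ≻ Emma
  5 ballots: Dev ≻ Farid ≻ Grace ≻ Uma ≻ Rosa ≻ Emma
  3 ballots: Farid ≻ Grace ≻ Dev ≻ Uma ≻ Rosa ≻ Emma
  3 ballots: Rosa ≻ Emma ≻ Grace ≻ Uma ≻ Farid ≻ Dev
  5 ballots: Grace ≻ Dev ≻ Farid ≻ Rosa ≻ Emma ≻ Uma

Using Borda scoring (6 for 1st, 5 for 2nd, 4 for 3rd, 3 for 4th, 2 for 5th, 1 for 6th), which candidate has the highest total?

Farid: 4×4 + 5×5 + 3×6 + 3×2 + 5×4 = 85
Grace: 4×3 + 5×4 + 3×5 + 3×4 + 5×6 = 89
Emma: 4×1 + 5×1 + 3×1 + 3×5 + 5×2 = 37
Uma: 4×6 + 5×3 + 3×3 + 3×3 + 5×1 = 62
Rosa: 4×5 + 5×2 + 3×2 + 3×6 + 5×3 = 69
Dev: 4×2 + 5×6 + 3×4 + 3×1 + 5×5 = 78

Grace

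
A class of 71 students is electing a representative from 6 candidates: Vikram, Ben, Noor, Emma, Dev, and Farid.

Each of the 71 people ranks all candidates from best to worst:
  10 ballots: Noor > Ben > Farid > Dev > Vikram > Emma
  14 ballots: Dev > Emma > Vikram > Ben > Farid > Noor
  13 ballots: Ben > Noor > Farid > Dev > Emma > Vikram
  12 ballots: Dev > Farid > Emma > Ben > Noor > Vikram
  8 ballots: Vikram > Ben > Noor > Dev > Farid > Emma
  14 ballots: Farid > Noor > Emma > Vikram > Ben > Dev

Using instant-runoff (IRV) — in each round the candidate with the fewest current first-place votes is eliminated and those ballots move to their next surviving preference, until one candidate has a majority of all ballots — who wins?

Round 1: Vikram 8, Ben 13, Noor 10, Emma 0, Dev 26, Farid 14. Emma eliminated.
Round 2: Vikram 8, Ben 13, Noor 10, Dev 26, Farid 14. Vikram eliminated.
Round 3: Ben 21, Noor 10, Dev 26, Farid 14. Noor eliminated.
Round 4: Ben 31, Dev 26, Farid 14. Farid eliminated.
Round 5: Ben 45, Dev 26. Ben has a majority (≥36).

Ben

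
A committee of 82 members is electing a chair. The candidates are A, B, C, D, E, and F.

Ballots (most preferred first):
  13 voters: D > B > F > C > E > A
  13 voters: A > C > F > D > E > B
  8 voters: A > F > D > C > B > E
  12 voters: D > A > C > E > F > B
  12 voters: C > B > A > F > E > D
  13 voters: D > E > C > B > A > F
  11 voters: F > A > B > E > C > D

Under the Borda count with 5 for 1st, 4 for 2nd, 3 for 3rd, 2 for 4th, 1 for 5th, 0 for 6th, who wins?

A: 13×0 + 13×5 + 8×5 + 12×4 + 12×3 + 13×1 + 11×4 = 246
B: 13×4 + 13×0 + 8×1 + 12×0 + 12×4 + 13×2 + 11×3 = 167
C: 13×2 + 13×4 + 8×2 + 12×3 + 12×5 + 13×3 + 11×1 = 240
D: 13×5 + 13×2 + 8×3 + 12×5 + 12×0 + 13×5 + 11×0 = 240
E: 13×1 + 13×1 + 8×0 + 12×2 + 12×1 + 13×4 + 11×2 = 136
F: 13×3 + 13×3 + 8×4 + 12×1 + 12×2 + 13×0 + 11×5 = 201

A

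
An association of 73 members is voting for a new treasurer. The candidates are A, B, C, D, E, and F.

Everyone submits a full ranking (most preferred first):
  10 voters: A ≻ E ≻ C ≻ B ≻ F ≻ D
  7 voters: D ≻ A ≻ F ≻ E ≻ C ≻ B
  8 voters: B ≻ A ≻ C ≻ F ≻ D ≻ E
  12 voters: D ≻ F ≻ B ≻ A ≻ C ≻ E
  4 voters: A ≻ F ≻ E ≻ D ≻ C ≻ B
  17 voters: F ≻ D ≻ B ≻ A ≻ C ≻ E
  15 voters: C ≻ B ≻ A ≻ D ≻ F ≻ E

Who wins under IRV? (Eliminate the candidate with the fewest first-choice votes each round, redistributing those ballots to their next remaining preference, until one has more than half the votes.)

A

Round 1: A 14, B 8, C 15, D 19, E 0, F 17. E eliminated.
Round 2: A 14, B 8, C 15, D 19, F 17. B eliminated.
Round 3: A 22, C 15, D 19, F 17. C eliminated.
Round 4: A 37, D 19, F 17. A has a majority (≥37).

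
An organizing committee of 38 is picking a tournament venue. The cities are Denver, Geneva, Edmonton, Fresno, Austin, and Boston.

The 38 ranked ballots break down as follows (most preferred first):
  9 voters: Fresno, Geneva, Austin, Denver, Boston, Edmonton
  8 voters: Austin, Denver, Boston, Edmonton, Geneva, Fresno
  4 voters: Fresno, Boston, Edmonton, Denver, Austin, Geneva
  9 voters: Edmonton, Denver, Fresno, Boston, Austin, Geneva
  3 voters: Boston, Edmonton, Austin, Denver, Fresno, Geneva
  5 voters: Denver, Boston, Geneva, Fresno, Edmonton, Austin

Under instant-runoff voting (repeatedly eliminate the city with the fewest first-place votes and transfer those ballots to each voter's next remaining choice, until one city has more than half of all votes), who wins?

Edmonton

Round 1: Denver 5, Geneva 0, Edmonton 9, Fresno 13, Austin 8, Boston 3. Geneva eliminated.
Round 2: Denver 5, Edmonton 9, Fresno 13, Austin 8, Boston 3. Boston eliminated.
Round 3: Denver 5, Edmonton 12, Fresno 13, Austin 8. Denver eliminated.
Round 4: Edmonton 12, Fresno 18, Austin 8. Austin eliminated.
Round 5: Edmonton 20, Fresno 18. Edmonton has a majority (≥20).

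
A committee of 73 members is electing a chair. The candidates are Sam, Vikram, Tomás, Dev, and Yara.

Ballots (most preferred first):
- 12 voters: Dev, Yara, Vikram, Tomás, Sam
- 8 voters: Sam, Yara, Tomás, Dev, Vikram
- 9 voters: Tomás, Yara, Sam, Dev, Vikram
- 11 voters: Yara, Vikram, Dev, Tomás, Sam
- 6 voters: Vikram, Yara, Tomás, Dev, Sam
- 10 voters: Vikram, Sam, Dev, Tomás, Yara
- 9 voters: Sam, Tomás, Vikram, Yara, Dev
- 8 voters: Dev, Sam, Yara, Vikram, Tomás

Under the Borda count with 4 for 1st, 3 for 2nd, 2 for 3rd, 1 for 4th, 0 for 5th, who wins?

Sam: 12×0 + 8×4 + 9×2 + 11×0 + 6×0 + 10×3 + 9×4 + 8×3 = 140
Vikram: 12×2 + 8×0 + 9×0 + 11×3 + 6×4 + 10×4 + 9×2 + 8×1 = 147
Tomás: 12×1 + 8×2 + 9×4 + 11×1 + 6×2 + 10×1 + 9×3 + 8×0 = 124
Dev: 12×4 + 8×1 + 9×1 + 11×2 + 6×1 + 10×2 + 9×0 + 8×4 = 145
Yara: 12×3 + 8×3 + 9×3 + 11×4 + 6×3 + 10×0 + 9×1 + 8×2 = 174

Yara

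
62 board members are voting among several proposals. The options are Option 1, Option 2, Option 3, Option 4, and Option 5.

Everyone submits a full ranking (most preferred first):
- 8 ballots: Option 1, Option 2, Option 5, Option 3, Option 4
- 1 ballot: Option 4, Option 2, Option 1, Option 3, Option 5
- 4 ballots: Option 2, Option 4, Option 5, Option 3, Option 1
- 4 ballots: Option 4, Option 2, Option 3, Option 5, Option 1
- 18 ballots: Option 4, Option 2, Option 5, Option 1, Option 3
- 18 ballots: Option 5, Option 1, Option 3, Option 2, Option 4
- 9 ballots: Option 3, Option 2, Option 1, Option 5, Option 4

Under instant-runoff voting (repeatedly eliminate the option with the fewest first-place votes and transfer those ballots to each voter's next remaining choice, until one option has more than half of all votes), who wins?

Option 5

Round 1: Option 1 8, Option 2 4, Option 3 9, Option 4 23, Option 5 18. Option 2 eliminated.
Round 2: Option 1 8, Option 3 9, Option 4 27, Option 5 18. Option 1 eliminated.
Round 3: Option 3 9, Option 4 27, Option 5 26. Option 3 eliminated.
Round 4: Option 4 27, Option 5 35. Option 5 has a majority (≥32).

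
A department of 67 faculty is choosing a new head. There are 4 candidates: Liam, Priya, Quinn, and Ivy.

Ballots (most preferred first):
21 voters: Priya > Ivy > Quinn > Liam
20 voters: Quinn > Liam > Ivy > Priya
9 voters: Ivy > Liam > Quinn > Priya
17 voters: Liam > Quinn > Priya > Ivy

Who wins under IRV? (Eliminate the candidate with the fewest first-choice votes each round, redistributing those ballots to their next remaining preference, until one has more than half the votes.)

Round 1: Liam 17, Priya 21, Quinn 20, Ivy 9. Ivy eliminated.
Round 2: Liam 26, Priya 21, Quinn 20. Quinn eliminated.
Round 3: Liam 46, Priya 21. Liam has a majority (≥34).

Liam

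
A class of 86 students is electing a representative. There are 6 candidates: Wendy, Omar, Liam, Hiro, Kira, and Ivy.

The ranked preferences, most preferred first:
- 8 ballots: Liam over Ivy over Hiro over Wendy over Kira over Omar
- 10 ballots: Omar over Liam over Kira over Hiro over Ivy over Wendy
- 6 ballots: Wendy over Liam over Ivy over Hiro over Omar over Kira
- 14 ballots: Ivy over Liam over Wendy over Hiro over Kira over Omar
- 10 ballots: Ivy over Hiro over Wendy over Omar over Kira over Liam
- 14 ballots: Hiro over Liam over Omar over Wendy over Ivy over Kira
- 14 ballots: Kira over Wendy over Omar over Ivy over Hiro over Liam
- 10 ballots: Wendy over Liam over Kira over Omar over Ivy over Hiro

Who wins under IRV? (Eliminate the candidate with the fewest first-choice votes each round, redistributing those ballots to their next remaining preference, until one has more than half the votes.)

Round 1: Wendy 16, Omar 10, Liam 8, Hiro 14, Kira 14, Ivy 24. Liam eliminated.
Round 2: Wendy 16, Omar 10, Hiro 14, Kira 14, Ivy 32. Omar eliminated.
Round 3: Wendy 16, Hiro 14, Kira 24, Ivy 32. Hiro eliminated.
Round 4: Wendy 30, Kira 24, Ivy 32. Kira eliminated.
Round 5: Wendy 44, Ivy 42. Wendy has a majority (≥44).

Wendy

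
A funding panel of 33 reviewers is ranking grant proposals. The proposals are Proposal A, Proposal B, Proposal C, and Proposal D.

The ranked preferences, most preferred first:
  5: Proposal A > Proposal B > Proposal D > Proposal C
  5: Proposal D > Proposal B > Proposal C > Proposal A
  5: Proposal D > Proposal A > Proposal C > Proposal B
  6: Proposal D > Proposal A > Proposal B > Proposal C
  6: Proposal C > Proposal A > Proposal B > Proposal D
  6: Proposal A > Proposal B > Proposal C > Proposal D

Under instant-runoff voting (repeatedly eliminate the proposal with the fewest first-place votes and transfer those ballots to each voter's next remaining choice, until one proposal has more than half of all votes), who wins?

Proposal A

Round 1: Proposal A 11, Proposal B 0, Proposal C 6, Proposal D 16. Proposal B eliminated.
Round 2: Proposal A 11, Proposal C 6, Proposal D 16. Proposal C eliminated.
Round 3: Proposal A 17, Proposal D 16. Proposal A has a majority (≥17).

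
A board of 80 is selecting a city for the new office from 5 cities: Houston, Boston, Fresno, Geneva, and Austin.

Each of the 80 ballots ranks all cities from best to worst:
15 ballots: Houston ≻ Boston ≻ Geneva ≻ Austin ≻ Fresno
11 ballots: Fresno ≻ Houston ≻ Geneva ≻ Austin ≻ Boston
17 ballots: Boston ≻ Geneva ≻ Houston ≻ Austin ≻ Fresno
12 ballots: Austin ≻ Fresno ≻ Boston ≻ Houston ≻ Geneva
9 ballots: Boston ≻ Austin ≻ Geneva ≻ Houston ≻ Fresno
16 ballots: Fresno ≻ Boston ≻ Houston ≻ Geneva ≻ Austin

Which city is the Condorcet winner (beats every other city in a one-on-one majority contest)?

Boston

Boston vs Houston: 54–26
Boston vs Fresno: 41–39
Boston vs Geneva: 69–11
Boston vs Austin: 57–23
Boston beats every other city.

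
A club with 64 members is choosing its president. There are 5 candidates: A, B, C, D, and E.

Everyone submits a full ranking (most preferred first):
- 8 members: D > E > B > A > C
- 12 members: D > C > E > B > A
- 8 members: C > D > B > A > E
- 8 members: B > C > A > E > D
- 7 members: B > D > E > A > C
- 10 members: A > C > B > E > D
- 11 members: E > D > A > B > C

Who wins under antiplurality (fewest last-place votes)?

Last-place votes: A 12, B 0, C 26, D 18, E 8.

B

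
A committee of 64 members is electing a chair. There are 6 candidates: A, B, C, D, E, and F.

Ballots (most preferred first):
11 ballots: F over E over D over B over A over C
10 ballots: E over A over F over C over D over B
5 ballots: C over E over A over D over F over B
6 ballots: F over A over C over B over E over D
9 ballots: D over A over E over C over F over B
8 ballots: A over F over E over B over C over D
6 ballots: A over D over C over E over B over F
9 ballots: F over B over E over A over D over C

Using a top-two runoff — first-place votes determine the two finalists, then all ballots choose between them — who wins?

Round 1 first-place votes: A 14, B 0, C 5, D 9, E 10, F 26. F and A advance.
Runoff: F is ranked above A on 26 ballots, A above F on 38.

A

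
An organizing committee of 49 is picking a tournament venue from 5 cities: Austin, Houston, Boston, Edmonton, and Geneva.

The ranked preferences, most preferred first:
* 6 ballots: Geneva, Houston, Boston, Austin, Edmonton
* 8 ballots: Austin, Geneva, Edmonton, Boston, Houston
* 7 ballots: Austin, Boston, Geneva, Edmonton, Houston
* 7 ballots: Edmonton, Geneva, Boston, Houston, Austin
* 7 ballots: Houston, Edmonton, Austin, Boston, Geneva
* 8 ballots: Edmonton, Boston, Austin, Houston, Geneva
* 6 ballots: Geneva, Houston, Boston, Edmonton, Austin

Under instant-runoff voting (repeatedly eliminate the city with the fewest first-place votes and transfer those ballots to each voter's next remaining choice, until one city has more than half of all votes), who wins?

Edmonton

Round 1: Austin 15, Houston 7, Boston 0, Edmonton 15, Geneva 12. Boston eliminated.
Round 2: Austin 15, Houston 7, Edmonton 15, Geneva 12. Houston eliminated.
Round 3: Austin 15, Edmonton 22, Geneva 12. Geneva eliminated.
Round 4: Austin 21, Edmonton 28. Edmonton has a majority (≥25).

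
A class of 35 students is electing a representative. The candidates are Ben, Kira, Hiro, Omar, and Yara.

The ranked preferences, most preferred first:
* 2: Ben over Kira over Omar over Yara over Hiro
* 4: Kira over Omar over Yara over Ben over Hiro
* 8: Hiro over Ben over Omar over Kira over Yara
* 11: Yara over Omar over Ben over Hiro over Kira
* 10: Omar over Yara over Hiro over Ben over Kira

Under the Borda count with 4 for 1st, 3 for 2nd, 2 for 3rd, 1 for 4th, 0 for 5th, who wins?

Omar

Ben: 2×4 + 4×1 + 8×3 + 11×2 + 10×1 = 68
Kira: 2×3 + 4×4 + 8×1 + 11×0 + 10×0 = 30
Hiro: 2×0 + 4×0 + 8×4 + 11×1 + 10×2 = 63
Omar: 2×2 + 4×3 + 8×2 + 11×3 + 10×4 = 105
Yara: 2×1 + 4×2 + 8×0 + 11×4 + 10×3 = 84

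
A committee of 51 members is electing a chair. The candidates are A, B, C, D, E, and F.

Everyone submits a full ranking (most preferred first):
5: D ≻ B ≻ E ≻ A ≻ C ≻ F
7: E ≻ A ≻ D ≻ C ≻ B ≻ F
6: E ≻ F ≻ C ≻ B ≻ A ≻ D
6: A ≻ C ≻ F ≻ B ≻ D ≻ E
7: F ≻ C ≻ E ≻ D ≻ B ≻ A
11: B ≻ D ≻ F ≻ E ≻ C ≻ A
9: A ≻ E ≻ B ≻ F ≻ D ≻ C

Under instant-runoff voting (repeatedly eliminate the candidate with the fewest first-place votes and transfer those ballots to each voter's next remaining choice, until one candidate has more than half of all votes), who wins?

E

Round 1: A 15, B 11, C 0, D 5, E 13, F 7. C eliminated.
Round 2: A 15, B 11, D 5, E 13, F 7. D eliminated.
Round 3: A 15, B 16, E 13, F 7. F eliminated.
Round 4: A 15, B 16, E 20. A eliminated.
Round 5: B 22, E 29. E has a majority (≥26).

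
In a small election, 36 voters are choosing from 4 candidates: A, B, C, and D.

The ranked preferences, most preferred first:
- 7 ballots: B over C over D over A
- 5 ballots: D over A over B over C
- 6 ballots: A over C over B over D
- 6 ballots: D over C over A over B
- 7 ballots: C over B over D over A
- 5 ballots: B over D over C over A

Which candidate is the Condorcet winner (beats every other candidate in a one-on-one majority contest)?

C

C vs A: 25–11
C vs B: 19–17
C vs D: 20–16
C beats every other candidate.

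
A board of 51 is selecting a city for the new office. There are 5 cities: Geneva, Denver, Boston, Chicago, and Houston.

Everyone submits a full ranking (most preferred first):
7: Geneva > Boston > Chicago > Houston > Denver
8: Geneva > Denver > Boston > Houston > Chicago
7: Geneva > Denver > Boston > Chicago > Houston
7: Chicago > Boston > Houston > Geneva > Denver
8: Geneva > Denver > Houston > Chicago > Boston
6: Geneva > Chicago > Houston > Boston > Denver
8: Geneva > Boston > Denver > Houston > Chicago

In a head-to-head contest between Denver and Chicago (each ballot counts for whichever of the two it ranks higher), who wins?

Denver

Denver is ranked above Chicago on 31 ballots; Chicago above Denver on 20.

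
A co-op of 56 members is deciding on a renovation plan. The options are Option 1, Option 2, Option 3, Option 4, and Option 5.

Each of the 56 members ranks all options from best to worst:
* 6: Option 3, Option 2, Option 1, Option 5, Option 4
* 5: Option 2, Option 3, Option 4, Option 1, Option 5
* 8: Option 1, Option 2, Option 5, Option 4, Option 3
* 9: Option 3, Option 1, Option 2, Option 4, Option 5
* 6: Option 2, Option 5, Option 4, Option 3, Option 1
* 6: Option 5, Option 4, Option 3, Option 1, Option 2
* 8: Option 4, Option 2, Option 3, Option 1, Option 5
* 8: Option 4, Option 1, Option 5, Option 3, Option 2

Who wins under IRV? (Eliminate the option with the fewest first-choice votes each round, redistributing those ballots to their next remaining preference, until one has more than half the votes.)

Round 1: Option 1 8, Option 2 11, Option 3 15, Option 4 16, Option 5 6. Option 5 eliminated.
Round 2: Option 1 8, Option 2 11, Option 3 15, Option 4 22. Option 1 eliminated.
Round 3: Option 2 19, Option 3 15, Option 4 22. Option 3 eliminated.
Round 4: Option 2 34, Option 4 22. Option 2 has a majority (≥29).

Option 2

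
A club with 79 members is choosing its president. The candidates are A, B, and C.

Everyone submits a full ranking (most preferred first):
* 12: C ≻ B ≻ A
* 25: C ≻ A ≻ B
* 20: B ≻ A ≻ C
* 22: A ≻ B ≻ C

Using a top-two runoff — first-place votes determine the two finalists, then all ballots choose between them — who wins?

Round 1 first-place votes: A 22, B 20, C 37. C and A advance.
Runoff: C is ranked above A on 37 ballots, A above C on 42.

A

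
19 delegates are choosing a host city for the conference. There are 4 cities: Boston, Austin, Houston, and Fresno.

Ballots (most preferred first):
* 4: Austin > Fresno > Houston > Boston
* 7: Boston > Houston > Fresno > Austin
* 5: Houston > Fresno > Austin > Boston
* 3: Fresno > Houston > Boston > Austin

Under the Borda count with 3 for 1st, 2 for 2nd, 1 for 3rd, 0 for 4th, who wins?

Boston: 4×0 + 7×3 + 5×0 + 3×1 = 24
Austin: 4×3 + 7×0 + 5×1 + 3×0 = 17
Houston: 4×1 + 7×2 + 5×3 + 3×2 = 39
Fresno: 4×2 + 7×1 + 5×2 + 3×3 = 34

Houston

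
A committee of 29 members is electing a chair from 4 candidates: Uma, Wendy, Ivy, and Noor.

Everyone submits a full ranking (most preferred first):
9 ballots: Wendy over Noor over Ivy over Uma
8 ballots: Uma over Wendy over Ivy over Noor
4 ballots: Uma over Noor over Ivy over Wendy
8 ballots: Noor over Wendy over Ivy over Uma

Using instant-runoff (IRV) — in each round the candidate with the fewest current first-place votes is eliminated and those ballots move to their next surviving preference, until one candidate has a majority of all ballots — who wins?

Round 1: Uma 12, Wendy 9, Ivy 0, Noor 8. Ivy eliminated.
Round 2: Uma 12, Wendy 9, Noor 8. Noor eliminated.
Round 3: Uma 12, Wendy 17. Wendy has a majority (≥15).

Wendy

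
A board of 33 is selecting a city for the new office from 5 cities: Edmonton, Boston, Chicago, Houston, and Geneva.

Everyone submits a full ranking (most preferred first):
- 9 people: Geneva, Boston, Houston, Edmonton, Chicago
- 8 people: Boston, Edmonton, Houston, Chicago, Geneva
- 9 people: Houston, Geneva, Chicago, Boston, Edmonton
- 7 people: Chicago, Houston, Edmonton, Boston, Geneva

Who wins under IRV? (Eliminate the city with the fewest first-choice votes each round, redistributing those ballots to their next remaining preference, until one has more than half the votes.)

Houston

Round 1: Edmonton 0, Boston 8, Chicago 7, Houston 9, Geneva 9. Edmonton eliminated.
Round 2: Boston 8, Chicago 7, Houston 9, Geneva 9. Chicago eliminated.
Round 3: Boston 8, Houston 16, Geneva 9. Boston eliminated.
Round 4: Houston 24, Geneva 9. Houston has a majority (≥17).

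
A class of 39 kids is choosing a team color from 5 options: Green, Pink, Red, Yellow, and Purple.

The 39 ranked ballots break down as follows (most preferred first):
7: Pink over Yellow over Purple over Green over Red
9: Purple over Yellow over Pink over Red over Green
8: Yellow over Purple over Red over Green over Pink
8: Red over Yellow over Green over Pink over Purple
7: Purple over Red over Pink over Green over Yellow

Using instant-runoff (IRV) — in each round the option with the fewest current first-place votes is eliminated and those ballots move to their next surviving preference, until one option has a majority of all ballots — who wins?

Yellow

Round 1: Green 0, Pink 7, Red 8, Yellow 8, Purple 16. Green eliminated.
Round 2: Pink 7, Red 8, Yellow 8, Purple 16. Pink eliminated.
Round 3: Red 8, Yellow 15, Purple 16. Red eliminated.
Round 4: Yellow 23, Purple 16. Yellow has a majority (≥20).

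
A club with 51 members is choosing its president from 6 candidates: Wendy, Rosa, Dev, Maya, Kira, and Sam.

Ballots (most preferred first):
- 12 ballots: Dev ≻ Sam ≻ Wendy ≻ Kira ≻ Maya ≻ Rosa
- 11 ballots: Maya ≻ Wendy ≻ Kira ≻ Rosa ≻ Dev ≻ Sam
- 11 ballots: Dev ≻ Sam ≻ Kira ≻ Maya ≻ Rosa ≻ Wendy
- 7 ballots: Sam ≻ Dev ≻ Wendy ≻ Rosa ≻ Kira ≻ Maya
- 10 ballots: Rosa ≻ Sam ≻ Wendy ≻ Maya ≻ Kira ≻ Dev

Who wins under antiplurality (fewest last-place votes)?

Last-place votes: Wendy 11, Rosa 12, Dev 10, Maya 7, Kira 0, Sam 11.

Kira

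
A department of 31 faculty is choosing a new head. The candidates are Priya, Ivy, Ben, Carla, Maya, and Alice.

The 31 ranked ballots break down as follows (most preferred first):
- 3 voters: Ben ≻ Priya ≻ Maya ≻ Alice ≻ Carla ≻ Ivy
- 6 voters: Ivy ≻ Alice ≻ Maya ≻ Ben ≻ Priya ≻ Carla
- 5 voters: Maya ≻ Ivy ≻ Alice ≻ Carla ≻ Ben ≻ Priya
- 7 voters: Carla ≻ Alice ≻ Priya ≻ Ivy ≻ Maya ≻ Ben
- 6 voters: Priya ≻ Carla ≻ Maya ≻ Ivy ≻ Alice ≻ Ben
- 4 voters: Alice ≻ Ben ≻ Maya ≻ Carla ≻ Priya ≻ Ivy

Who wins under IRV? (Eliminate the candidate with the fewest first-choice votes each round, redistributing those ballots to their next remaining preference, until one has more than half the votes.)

Priya

Round 1: Priya 6, Ivy 6, Ben 3, Carla 7, Maya 5, Alice 4. Ben eliminated.
Round 2: Priya 9, Ivy 6, Carla 7, Maya 5, Alice 4. Alice eliminated.
Round 3: Priya 9, Ivy 6, Carla 7, Maya 9. Ivy eliminated.
Round 4: Priya 9, Carla 7, Maya 15. Carla eliminated.
Round 5: Priya 16, Maya 15. Priya has a majority (≥16).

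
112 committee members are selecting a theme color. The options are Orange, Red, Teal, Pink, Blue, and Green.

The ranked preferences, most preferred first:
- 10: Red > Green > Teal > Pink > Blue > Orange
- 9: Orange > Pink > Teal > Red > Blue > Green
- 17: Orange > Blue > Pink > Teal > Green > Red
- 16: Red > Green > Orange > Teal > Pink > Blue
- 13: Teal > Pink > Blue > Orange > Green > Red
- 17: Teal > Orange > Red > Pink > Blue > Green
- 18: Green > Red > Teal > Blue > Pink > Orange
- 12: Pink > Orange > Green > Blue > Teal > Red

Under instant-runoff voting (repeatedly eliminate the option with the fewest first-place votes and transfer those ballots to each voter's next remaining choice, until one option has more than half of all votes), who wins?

Round 1: Orange 26, Red 26, Teal 30, Pink 12, Blue 0, Green 18. Blue eliminated.
Round 2: Orange 26, Red 26, Teal 30, Pink 12, Green 18. Pink eliminated.
Round 3: Orange 38, Red 26, Teal 30, Green 18. Green eliminated.
Round 4: Orange 38, Red 44, Teal 30. Teal eliminated.
Round 5: Orange 68, Red 44. Orange has a majority (≥57).

Orange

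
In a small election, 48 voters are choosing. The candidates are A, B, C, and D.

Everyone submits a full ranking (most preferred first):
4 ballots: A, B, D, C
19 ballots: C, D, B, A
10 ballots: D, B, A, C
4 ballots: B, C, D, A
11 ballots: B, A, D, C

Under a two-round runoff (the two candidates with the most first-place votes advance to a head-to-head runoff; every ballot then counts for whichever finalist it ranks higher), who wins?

Round 1 first-place votes: A 4, B 15, C 19, D 10. C and B advance.
Runoff: C is ranked above B on 19 ballots, B above C on 29.

B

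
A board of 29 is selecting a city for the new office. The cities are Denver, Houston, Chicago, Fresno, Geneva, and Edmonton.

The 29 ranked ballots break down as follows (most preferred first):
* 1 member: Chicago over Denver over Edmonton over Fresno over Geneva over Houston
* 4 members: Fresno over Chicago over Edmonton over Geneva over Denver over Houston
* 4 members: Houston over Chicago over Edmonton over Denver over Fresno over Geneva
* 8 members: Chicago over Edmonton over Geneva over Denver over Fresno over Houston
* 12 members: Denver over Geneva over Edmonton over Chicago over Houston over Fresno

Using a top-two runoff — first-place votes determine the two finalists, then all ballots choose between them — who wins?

Round 1 first-place votes: Denver 12, Houston 4, Chicago 9, Fresno 4, Geneva 0, Edmonton 0. Denver and Chicago advance.
Runoff: Denver is ranked above Chicago on 12 ballots, Chicago above Denver on 17.

Chicago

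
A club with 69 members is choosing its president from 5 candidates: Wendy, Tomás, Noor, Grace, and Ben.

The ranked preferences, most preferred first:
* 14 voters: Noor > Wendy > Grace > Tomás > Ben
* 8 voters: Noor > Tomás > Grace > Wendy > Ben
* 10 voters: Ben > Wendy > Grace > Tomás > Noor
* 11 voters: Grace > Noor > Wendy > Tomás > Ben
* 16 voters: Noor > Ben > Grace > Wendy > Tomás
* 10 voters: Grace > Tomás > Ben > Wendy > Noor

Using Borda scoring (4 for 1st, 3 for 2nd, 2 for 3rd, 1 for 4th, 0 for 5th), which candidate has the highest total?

Wendy: 14×3 + 8×1 + 10×3 + 11×2 + 16×1 + 10×1 = 128
Tomás: 14×1 + 8×3 + 10×1 + 11×1 + 16×0 + 10×3 = 89
Noor: 14×4 + 8×4 + 10×0 + 11×3 + 16×4 + 10×0 = 185
Grace: 14×2 + 8×2 + 10×2 + 11×4 + 16×2 + 10×4 = 180
Ben: 14×0 + 8×0 + 10×4 + 11×0 + 16×3 + 10×2 = 108

Noor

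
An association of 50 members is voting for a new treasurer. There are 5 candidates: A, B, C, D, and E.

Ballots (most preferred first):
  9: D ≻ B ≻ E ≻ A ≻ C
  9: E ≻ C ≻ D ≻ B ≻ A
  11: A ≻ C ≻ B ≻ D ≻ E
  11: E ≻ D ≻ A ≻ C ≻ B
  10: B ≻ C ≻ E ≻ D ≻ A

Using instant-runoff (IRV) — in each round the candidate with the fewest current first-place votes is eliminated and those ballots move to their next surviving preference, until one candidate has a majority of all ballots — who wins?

B

Round 1: A 11, B 10, C 0, D 9, E 20. C eliminated.
Round 2: A 11, B 10, D 9, E 20. D eliminated.
Round 3: A 11, B 19, E 20. A eliminated.
Round 4: B 30, E 20. B has a majority (≥26).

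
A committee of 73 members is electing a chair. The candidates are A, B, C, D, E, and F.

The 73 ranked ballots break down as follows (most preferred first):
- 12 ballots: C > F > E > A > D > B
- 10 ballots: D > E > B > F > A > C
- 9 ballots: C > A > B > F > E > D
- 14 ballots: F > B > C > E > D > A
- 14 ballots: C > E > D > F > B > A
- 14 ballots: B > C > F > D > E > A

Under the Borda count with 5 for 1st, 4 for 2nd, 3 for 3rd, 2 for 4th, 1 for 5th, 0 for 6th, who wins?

A: 12×2 + 10×1 + 9×4 + 14×0 + 14×0 + 14×0 = 70
B: 12×0 + 10×3 + 9×3 + 14×4 + 14×1 + 14×5 = 197
C: 12×5 + 10×0 + 9×5 + 14×3 + 14×5 + 14×4 = 273
D: 12×1 + 10×5 + 9×0 + 14×1 + 14×3 + 14×2 = 146
E: 12×3 + 10×4 + 9×1 + 14×2 + 14×4 + 14×1 = 183
F: 12×4 + 10×2 + 9×2 + 14×5 + 14×2 + 14×3 = 226

C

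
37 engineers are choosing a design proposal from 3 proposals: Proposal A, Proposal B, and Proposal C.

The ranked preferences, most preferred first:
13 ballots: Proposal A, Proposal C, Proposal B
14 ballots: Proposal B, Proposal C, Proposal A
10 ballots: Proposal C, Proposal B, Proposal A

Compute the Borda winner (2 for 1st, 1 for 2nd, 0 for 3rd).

Proposal A: 13×2 + 14×0 + 10×0 = 26
Proposal B: 13×0 + 14×2 + 10×1 = 38
Proposal C: 13×1 + 14×1 + 10×2 = 47

Proposal C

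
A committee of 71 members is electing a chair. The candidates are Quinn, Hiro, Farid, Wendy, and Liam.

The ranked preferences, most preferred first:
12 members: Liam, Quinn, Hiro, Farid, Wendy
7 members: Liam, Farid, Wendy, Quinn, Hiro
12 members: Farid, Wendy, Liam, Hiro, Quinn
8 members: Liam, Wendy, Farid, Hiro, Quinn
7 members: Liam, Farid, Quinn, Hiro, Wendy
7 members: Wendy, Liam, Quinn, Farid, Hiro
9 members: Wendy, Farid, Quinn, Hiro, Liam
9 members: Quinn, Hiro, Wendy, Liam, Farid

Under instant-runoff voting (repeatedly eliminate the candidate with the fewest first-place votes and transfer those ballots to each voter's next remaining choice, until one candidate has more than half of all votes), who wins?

Round 1: Quinn 9, Hiro 0, Farid 12, Wendy 16, Liam 34. Hiro eliminated.
Round 2: Quinn 9, Farid 12, Wendy 16, Liam 34. Quinn eliminated.
Round 3: Farid 12, Wendy 25, Liam 34. Farid eliminated.
Round 4: Wendy 37, Liam 34. Wendy has a majority (≥36).

Wendy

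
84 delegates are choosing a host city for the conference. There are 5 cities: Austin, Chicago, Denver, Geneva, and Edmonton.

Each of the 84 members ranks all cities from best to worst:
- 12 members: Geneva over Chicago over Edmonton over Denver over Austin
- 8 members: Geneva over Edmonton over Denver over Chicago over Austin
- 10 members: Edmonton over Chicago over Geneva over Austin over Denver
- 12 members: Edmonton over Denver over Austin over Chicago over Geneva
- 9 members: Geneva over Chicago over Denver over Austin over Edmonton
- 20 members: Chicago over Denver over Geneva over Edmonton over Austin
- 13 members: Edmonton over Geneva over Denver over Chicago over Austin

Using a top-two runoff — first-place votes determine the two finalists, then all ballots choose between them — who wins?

Geneva

Round 1 first-place votes: Austin 0, Chicago 20, Denver 0, Geneva 29, Edmonton 35. Edmonton and Geneva advance.
Runoff: Edmonton is ranked above Geneva on 35 ballots, Geneva above Edmonton on 49.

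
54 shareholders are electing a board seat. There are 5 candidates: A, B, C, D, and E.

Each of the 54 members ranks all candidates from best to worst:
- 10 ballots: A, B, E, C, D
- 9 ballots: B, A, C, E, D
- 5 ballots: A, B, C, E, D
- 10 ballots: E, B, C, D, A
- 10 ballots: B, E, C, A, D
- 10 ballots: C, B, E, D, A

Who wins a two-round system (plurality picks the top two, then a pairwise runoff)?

B

Round 1 first-place votes: A 15, B 19, C 10, D 0, E 10. B and A advance.
Runoff: B is ranked above A on 39 ballots, A above B on 15.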